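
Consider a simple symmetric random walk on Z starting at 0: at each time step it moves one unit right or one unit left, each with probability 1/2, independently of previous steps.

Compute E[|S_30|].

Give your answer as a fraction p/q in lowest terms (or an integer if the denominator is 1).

Answer: 145422675/33554432

Derivation:
S_30 takes values m ≡ 0 (mod 2) with |m| ≤ 30; P(S_30=m) = C(30,(30+m)/2)/2^30.
Total paths: 2^30 = 1073741824
Distribution: P(S=-30)=1/1073741824, P(S=-28)=30/1073741824, P(S=-26)=435/1073741824, P(S=-24)=4060/1073741824, P(S=-22)=27405/1073741824, P(S=-20)=142506/1073741824, P(S=-18)=593775/1073741824, P(S=-16)=2035800/1073741824, P(S=-14)=5852925/1073741824, P(S=-12)=14307150/1073741824, P(S=-10)=30045015/1073741824, P(S=-8)=54627300/1073741824, P(S=-6)=86493225/1073741824, P(S=-4)=119759850/1073741824, P(S=-2)=145422675/1073741824, P(S=0)=155117520/1073741824, P(S=2)=145422675/1073741824, P(S=4)=119759850/1073741824, P(S=6)=86493225/1073741824, P(S=8)=54627300/1073741824, P(S=10)=30045015/1073741824, P(S=12)=14307150/1073741824, P(S=14)=5852925/1073741824, P(S=16)=2035800/1073741824, P(S=18)=593775/1073741824, P(S=20)=142506/1073741824, P(S=22)=27405/1073741824, P(S=24)=4060/1073741824, P(S=26)=435/1073741824, P(S=28)=30/1073741824, P(S=30)=1/1073741824
E[|S_30|] = Σ_m |m|·P(S_30=m) = 4653525600/1073741824 = 145422675/33554432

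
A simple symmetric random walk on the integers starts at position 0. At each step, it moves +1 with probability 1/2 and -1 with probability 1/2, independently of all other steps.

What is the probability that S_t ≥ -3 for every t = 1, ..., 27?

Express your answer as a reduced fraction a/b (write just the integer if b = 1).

Let f(t,s) = #length-t paths at position s with S_1..S_t all ≥ -3.
f(t,s) = f(t-1,s-1) + f(t-1,s+1) for s ≥ -3; f(t,s) = 0 for s < -3.
t=0: f(0,0)=1
t=1: f(1,-1)=1 f(1,1)=1
t=2: f(2,-2)=1 f(2,0)=2 f(2,2)=1
t=3: f(3,-3)=1 f(3,-1)=3 f(3,1)=3 f(3,3)=1
t=4: f(4,-2)=4 f(4,0)=6 f(4,2)=4 f(4,4)=1
t=5: f(5,-3)=4 f(5,-1)=10 f(5,1)=10 f(5,3)=5 f(5,5)=1
t=6: f(6,-2)=14 f(6,0)=20 f(6,2)=15 f(6,4)=6 f(6,6)=1
t=7: f(7,-3)=14 f(7,-1)=34 f(7,1)=35 f(7,3)=21 f(7,5)=7 f(7,7)=1
t=8: f(8,-2)=48 f(8,0)=69 f(8,2)=56 f(8,4)=28 f(8,6)=8 f(8,8)=1
t=9: f(9,-3)=48 f(9,-1)=117 f(9,1)=125 f(9,3)=84 f(9,5)=36 f(9,7)=9 f(9,9)=1
t=10: f(10,-2)=165 f(10,0)=242 f(10,2)=209 f(10,4)=120 f(10,6)=45 f(10,8)=10 f(10,10)=1
t=11: f(11,-3)=165 f(11,-1)=407 f(11,1)=451 f(11,3)=329 f(11,5)=165 f(11,7)=55 f(11,9)=11 f(11,11)=1
t=12: f(12,-2)=572 f(12,0)=858 f(12,2)=780 f(12,4)=494 f(12,6)=220 f(12,8)=66 f(12,10)=12 f(12,12)=1
t=13: f(13,-3)=572 f(13,-1)=1430 f(13,1)=1638 f(13,3)=1274 f(13,5)=714 f(13,7)=286 f(13,9)=78 f(13,11)=13 f(13,13)=1
t=14: f(14,-2)=2002 f(14,0)=3068 f(14,2)=2912 f(14,4)=1988 f(14,6)=1000 f(14,8)=364 f(14,10)=91 f(14,12)=14 f(14,14)=1
t=15: f(15,-3)=2002 f(15,-1)=5070 f(15,1)=5980 f(15,3)=4900 f(15,5)=2988 f(15,7)=1364 f(15,9)=455 f(15,11)=105 f(15,13)=15 f(15,15)=1
t=16: f(16,-2)=7072 f(16,0)=11050 f(16,2)=10880 f(16,4)=7888 f(16,6)=4352 f(16,8)=1819 f(16,10)=560 f(16,12)=120 f(16,14)=16 f(16,16)=1
t=17: f(17,-3)=7072 f(17,-1)=18122 f(17,1)=21930 f(17,3)=18768 f(17,5)=12240 f(17,7)=6171 f(17,9)=2379 f(17,11)=680 f(17,13)=136 f(17,15)=17 f(17,17)=1
t=18: f(18,-2)=25194 f(18,0)=40052 f(18,2)=40698 f(18,4)=31008 f(18,6)=18411 f(18,8)=8550 f(18,10)=3059 f(18,12)=816 f(18,14)=153 f(18,16)=18 f(18,18)=1
t=19: f(19,-3)=25194 f(19,-1)=65246 f(19,1)=80750 f(19,3)=71706 f(19,5)=49419 f(19,7)=26961 f(19,9)=11609 f(19,11)=3875 f(19,13)=969 f(19,15)=171 f(19,17)=19 f(19,19)=1
t=20: f(20,-2)=90440 f(20,0)=145996 f(20,2)=152456 f(20,4)=121125 f(20,6)=76380 f(20,8)=38570 f(20,10)=15484 f(20,12)=4844 f(20,14)=1140 f(20,16)=190 f(20,18)=20 f(20,20)=1
t=21: f(21,-3)=90440 f(21,-1)=236436 f(21,1)=298452 f(21,3)=273581 f(21,5)=197505 f(21,7)=114950 f(21,9)=54054 f(21,11)=20328 f(21,13)=5984 f(21,15)=1330 f(21,17)=210 f(21,19)=21 f(21,21)=1
t=22: f(22,-2)=326876 f(22,0)=534888 f(22,2)=572033 f(22,4)=471086 f(22,6)=312455 f(22,8)=169004 f(22,10)=74382 f(22,12)=26312 f(22,14)=7314 f(22,16)=1540 f(22,18)=231 f(22,20)=22 f(22,22)=1
t=23: f(23,-3)=326876 f(23,-1)=861764 f(23,1)=1106921 f(23,3)=1043119 f(23,5)=783541 f(23,7)=481459 f(23,9)=243386 f(23,11)=100694 f(23,13)=33626 f(23,15)=8854 f(23,17)=1771 f(23,19)=253 f(23,21)=23 f(23,23)=1
t=24: f(24,-2)=1188640 f(24,0)=1968685 f(24,2)=2150040 f(24,4)=1826660 f(24,6)=1265000 f(24,8)=724845 f(24,10)=344080 f(24,12)=134320 f(24,14)=42480 f(24,16)=10625 f(24,18)=2024 f(24,20)=276 f(24,22)=24 f(24,24)=1
t=25: f(25,-3)=1188640 f(25,-1)=3157325 f(25,1)=4118725 f(25,3)=3976700 f(25,5)=3091660 f(25,7)=1989845 f(25,9)=1068925 f(25,11)=478400 f(25,13)=176800 f(25,15)=53105 f(25,17)=12649 f(25,19)=2300 f(25,21)=300 f(25,23)=25 f(25,25)=1
t=26: f(26,-2)=4345965 f(26,0)=7276050 f(26,2)=8095425 f(26,4)=7068360 f(26,6)=5081505 f(26,8)=3058770 f(26,10)=1547325 f(26,12)=655200 f(26,14)=229905 f(26,16)=65754 f(26,18)=14949 f(26,20)=2600 f(26,22)=325 f(26,24)=26 f(26,26)=1
t=27: f(27,-3)=4345965 f(27,-1)=11622015 f(27,1)=15371475 f(27,3)=15163785 f(27,5)=12149865 f(27,7)=8140275 f(27,9)=4606095 f(27,11)=2202525 f(27,13)=885105 f(27,15)=295659 f(27,17)=80703 f(27,19)=17549 f(27,21)=2925 f(27,23)=351 f(27,25)=27 f(27,27)=1
Σ_s f(27,s) = 74884320
P = 74884320/134217728 = 2340135/4194304

Answer: 2340135/4194304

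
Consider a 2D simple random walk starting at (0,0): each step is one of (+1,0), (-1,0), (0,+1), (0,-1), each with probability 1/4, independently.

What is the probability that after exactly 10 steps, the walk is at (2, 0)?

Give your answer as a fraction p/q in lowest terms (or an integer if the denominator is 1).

Let h be the number of horizontal steps (so 10-h are vertical). To end at (2,0) need (h+2)/2 right-steps and ((10-h)+0)/2 up-steps.
Sum over h with 2 ≤ h ≤ 10, h ≡ 0 (mod 2), 10-h ≡ 0 (mod 2):
h=2: C(10,2)·C(2,2)·C(8,4) = 45·1·70 = 3150
h=4: C(10,4)·C(4,3)·C(6,3) = 210·4·20 = 16800
h=6: C(10,6)·C(6,4)·C(4,2) = 210·15·6 = 18900
h=8: C(10,8)·C(8,5)·C(2,1) = 45·56·2 = 5040
h=10: C(10,10)·C(10,6)·C(0,0) = 1·210·1 = 210
Total favorable: 44100
Total paths: 4^10 = 1048576
P = 44100/1048576 = 11025/262144

Answer: 11025/262144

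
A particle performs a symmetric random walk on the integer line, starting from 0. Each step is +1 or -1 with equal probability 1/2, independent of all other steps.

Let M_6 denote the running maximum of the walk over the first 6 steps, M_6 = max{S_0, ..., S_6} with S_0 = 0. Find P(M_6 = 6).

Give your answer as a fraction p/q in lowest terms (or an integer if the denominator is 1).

Let M_6 = max(S_0,...,S_6). Use the reflection principle: for j ≥ 1, #{paths with M_6 ≥ j} = #{S_6 ≥ j} + #{S_6 ≥ j+1}.
By reflection, #{M_6 ≥ 6} = #{S_6 ≥ 6} + #{S_6 ≥ 7} = 1 + 0 = 1.
#{M_6 ≥ 7} = #{S_6 ≥ 7} + #{S_6 ≥ 8} = 0 + 0 = 0.
#{M_6 = 6} = 1 - 0 = 1.
P(M_6 = 6) = 1/64 = 1/64

Answer: 1/64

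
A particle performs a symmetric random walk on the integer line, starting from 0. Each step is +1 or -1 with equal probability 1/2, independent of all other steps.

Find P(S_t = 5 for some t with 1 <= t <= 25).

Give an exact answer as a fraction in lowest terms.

Count via complement. Let g(t,s) = #length-t paths at position s with S_1..S_t all ≠ 5.
g(t,s) = g(t-1,s-1) + g(t-1,s+1) for s ≠ 5; g(t,5) = 0.
t=0: g(0,0)=1
t=1: g(1,-1)=1 g(1,1)=1
t=2: g(2,-2)=1 g(2,0)=2 g(2,2)=1
t=3: g(3,-3)=1 g(3,-1)=3 g(3,1)=3 g(3,3)=1
t=4: g(4,-4)=1 g(4,-2)=4 g(4,0)=6 g(4,2)=4 g(4,4)=1
t=5: g(5,-5)=1 g(5,-3)=5 g(5,-1)=10 g(5,1)=10 g(5,3)=5
t=6: g(6,-6)=1 g(6,-4)=6 g(6,-2)=15 g(6,0)=20 g(6,2)=15 g(6,4)=5
t=7: g(7,-7)=1 g(7,-5)=7 g(7,-3)=21 g(7,-1)=35 g(7,1)=35 g(7,3)=20
t=8: g(8,-8)=1 g(8,-6)=8 g(8,-4)=28 g(8,-2)=56 g(8,0)=70 g(8,2)=55 g(8,4)=20
t=9: g(9,-9)=1 g(9,-7)=9 g(9,-5)=36 g(9,-3)=84 g(9,-1)=126 g(9,1)=125 g(9,3)=75
t=10: g(10,-10)=1 g(10,-8)=10 g(10,-6)=45 g(10,-4)=120 g(10,-2)=210 g(10,0)=251 g(10,2)=200 g(10,4)=75
t=11: g(11,-11)=1 g(11,-9)=11 g(11,-7)=55 g(11,-5)=165 g(11,-3)=330 g(11,-1)=461 g(11,1)=451 g(11,3)=275
t=12: g(12,-12)=1 g(12,-10)=12 g(12,-8)=66 g(12,-6)=220 g(12,-4)=495 g(12,-2)=791 g(12,0)=912 g(12,2)=726 g(12,4)=275
t=13: g(13,-13)=1 g(13,-11)=13 g(13,-9)=78 g(13,-7)=286 g(13,-5)=715 g(13,-3)=1286 g(13,-1)=1703 g(13,1)=1638 g(13,3)=1001
t=14: g(14,-14)=1 g(14,-12)=14 g(14,-10)=91 g(14,-8)=364 g(14,-6)=1001 g(14,-4)=2001 g(14,-2)=2989 g(14,0)=3341 g(14,2)=2639 g(14,4)=1001
t=15: g(15,-15)=1 g(15,-13)=15 g(15,-11)=105 g(15,-9)=455 g(15,-7)=1365 g(15,-5)=3002 g(15,-3)=4990 g(15,-1)=6330 g(15,1)=5980 g(15,3)=3640
t=16: g(16,-16)=1 g(16,-14)=16 g(16,-12)=120 g(16,-10)=560 g(16,-8)=1820 g(16,-6)=4367 g(16,-4)=7992 g(16,-2)=11320 g(16,0)=12310 g(16,2)=9620 g(16,4)=3640
t=17: g(17,-17)=1 g(17,-15)=17 g(17,-13)=136 g(17,-11)=680 g(17,-9)=2380 g(17,-7)=6187 g(17,-5)=12359 g(17,-3)=19312 g(17,-1)=23630 g(17,1)=21930 g(17,3)=13260
t=18: g(18,-18)=1 g(18,-16)=18 g(18,-14)=153 g(18,-12)=816 g(18,-10)=3060 g(18,-8)=8567 g(18,-6)=18546 g(18,-4)=31671 g(18,-2)=42942 g(18,0)=45560 g(18,2)=35190 g(18,4)=13260
t=19: g(19,-19)=1 g(19,-17)=19 g(19,-15)=171 g(19,-13)=969 g(19,-11)=3876 g(19,-9)=11627 g(19,-7)=27113 g(19,-5)=50217 g(19,-3)=74613 g(19,-1)=88502 g(19,1)=80750 g(19,3)=48450
t=20: g(20,-20)=1 g(20,-18)=20 g(20,-16)=190 g(20,-14)=1140 g(20,-12)=4845 g(20,-10)=15503 g(20,-8)=38740 g(20,-6)=77330 g(20,-4)=124830 g(20,-2)=163115 g(20,0)=169252 g(20,2)=129200 g(20,4)=48450
t=21: g(21,-21)=1 g(21,-19)=21 g(21,-17)=210 g(21,-15)=1330 g(21,-13)=5985 g(21,-11)=20348 g(21,-9)=54243 g(21,-7)=116070 g(21,-5)=202160 g(21,-3)=287945 g(21,-1)=332367 g(21,1)=298452 g(21,3)=177650
t=22: g(22,-22)=1 g(22,-20)=22 g(22,-18)=231 g(22,-16)=1540 g(22,-14)=7315 g(22,-12)=26333 g(22,-10)=74591 g(22,-8)=170313 g(22,-6)=318230 g(22,-4)=490105 g(22,-2)=620312 g(22,0)=630819 g(22,2)=476102 g(22,4)=177650
t=23: g(23,-23)=1 g(23,-21)=23 g(23,-19)=253 g(23,-17)=1771 g(23,-15)=8855 g(23,-13)=33648 g(23,-11)=100924 g(23,-9)=244904 g(23,-7)=488543 g(23,-5)=808335 g(23,-3)=1110417 g(23,-1)=1251131 g(23,1)=1106921 g(23,3)=653752
t=24: g(24,-24)=1 g(24,-22)=24 g(24,-20)=276 g(24,-18)=2024 g(24,-16)=10626 g(24,-14)=42503 g(24,-12)=134572 g(24,-10)=345828 g(24,-8)=733447 g(24,-6)=1296878 g(24,-4)=1918752 g(24,-2)=2361548 g(24,0)=2358052 g(24,2)=1760673 g(24,4)=653752
t=25: g(25,-25)=1 g(25,-23)=25 g(25,-21)=300 g(25,-19)=2300 g(25,-17)=12650 g(25,-15)=53129 g(25,-13)=177075 g(25,-11)=480400 g(25,-9)=1079275 g(25,-7)=2030325 g(25,-5)=3215630 g(25,-3)=4280300 g(25,-1)=4719600 g(25,1)=4118725 g(25,3)=2414425
Paths never hitting 5: Σ_s g(25,s) = 22584160
Paths hitting 5: 2^25 - 22584160 = 10970272
P = 10970272/33554432 = 342821/1048576

Answer: 342821/1048576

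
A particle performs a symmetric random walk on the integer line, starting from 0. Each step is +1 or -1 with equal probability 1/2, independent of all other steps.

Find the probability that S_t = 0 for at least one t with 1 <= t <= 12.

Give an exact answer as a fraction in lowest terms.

Answer: 793/1024

Derivation:
Count via complement. Let g(t,s) = #length-t paths at position s with S_1..S_t all ≠ 0.
g(t,s) = g(t-1,s-1) + g(t-1,s+1) for s ≠ 0; g(t,0) = 0.
t=0: g(0,0)=1
t=1: g(1,-1)=1 g(1,1)=1
t=2: g(2,-2)=1 g(2,2)=1
t=3: g(3,-3)=1 g(3,-1)=1 g(3,1)=1 g(3,3)=1
t=4: g(4,-4)=1 g(4,-2)=2 g(4,2)=2 g(4,4)=1
t=5: g(5,-5)=1 g(5,-3)=3 g(5,-1)=2 g(5,1)=2 g(5,3)=3 g(5,5)=1
t=6: g(6,-6)=1 g(6,-4)=4 g(6,-2)=5 g(6,2)=5 g(6,4)=4 g(6,6)=1
t=7: g(7,-7)=1 g(7,-5)=5 g(7,-3)=9 g(7,-1)=5 g(7,1)=5 g(7,3)=9 g(7,5)=5 g(7,7)=1
t=8: g(8,-8)=1 g(8,-6)=6 g(8,-4)=14 g(8,-2)=14 g(8,2)=14 g(8,4)=14 g(8,6)=6 g(8,8)=1
t=9: g(9,-9)=1 g(9,-7)=7 g(9,-5)=20 g(9,-3)=28 g(9,-1)=14 g(9,1)=14 g(9,3)=28 g(9,5)=20 g(9,7)=7 g(9,9)=1
t=10: g(10,-10)=1 g(10,-8)=8 g(10,-6)=27 g(10,-4)=48 g(10,-2)=42 g(10,2)=42 g(10,4)=48 g(10,6)=27 g(10,8)=8 g(10,10)=1
t=11: g(11,-11)=1 g(11,-9)=9 g(11,-7)=35 g(11,-5)=75 g(11,-3)=90 g(11,-1)=42 g(11,1)=42 g(11,3)=90 g(11,5)=75 g(11,7)=35 g(11,9)=9 g(11,11)=1
t=12: g(12,-12)=1 g(12,-10)=10 g(12,-8)=44 g(12,-6)=110 g(12,-4)=165 g(12,-2)=132 g(12,2)=132 g(12,4)=165 g(12,6)=110 g(12,8)=44 g(12,10)=10 g(12,12)=1
Paths never hitting 0: Σ_s g(12,s) = 924
Paths hitting 0: 2^12 - 924 = 3172
P = 3172/4096 = 793/1024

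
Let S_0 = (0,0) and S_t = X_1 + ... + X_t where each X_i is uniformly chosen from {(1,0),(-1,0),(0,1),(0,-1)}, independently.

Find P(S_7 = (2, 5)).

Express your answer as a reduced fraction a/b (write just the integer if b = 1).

Let h be the number of horizontal steps (so 7-h are vertical). To end at (2,5) need (h+2)/2 right-steps and ((7-h)+5)/2 up-steps.
Sum over h with 2 ≤ h ≤ 2, h ≡ 0 (mod 2), 7-h ≡ 1 (mod 2):
h=2: C(7,2)·C(2,2)·C(5,5) = 21·1·1 = 21
Total favorable: 21
Total paths: 4^7 = 16384
P = 21/16384 = 21/16384

Answer: 21/16384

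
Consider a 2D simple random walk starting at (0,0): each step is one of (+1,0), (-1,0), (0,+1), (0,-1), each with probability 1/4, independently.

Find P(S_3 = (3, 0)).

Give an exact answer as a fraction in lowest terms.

Answer: 1/64

Derivation:
Let h be the number of horizontal steps (so 3-h are vertical). To end at (3,0) need (h+3)/2 right-steps and ((3-h)+0)/2 up-steps.
Sum over h with 3 ≤ h ≤ 3, h ≡ 1 (mod 2), 3-h ≡ 0 (mod 2):
h=3: C(3,3)·C(3,3)·C(0,0) = 1·1·1 = 1
Total favorable: 1
Total paths: 4^3 = 64
P = 1/64 = 1/64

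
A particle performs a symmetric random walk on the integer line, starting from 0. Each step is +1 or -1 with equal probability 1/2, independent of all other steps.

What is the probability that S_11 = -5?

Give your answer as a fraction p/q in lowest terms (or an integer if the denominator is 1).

To reach position -5 after 11 steps: need 3 steps of +1 and 8 of -1.
Favorable paths: C(11,3) = 165
Total paths: 2^11 = 2048
P = 165/2048 = 165/2048

Answer: 165/2048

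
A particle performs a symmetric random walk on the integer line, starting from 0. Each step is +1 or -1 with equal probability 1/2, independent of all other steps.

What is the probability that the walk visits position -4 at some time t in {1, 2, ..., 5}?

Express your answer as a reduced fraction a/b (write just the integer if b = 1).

Answer: 1/16

Derivation:
Count via complement. Let g(t,s) = #length-t paths at position s with S_1..S_t all ≠ -4.
g(t,s) = g(t-1,s-1) + g(t-1,s+1) for s ≠ -4; g(t,-4) = 0.
t=0: g(0,0)=1
t=1: g(1,-1)=1 g(1,1)=1
t=2: g(2,-2)=1 g(2,0)=2 g(2,2)=1
t=3: g(3,-3)=1 g(3,-1)=3 g(3,1)=3 g(3,3)=1
t=4: g(4,-2)=4 g(4,0)=6 g(4,2)=4 g(4,4)=1
t=5: g(5,-3)=4 g(5,-1)=10 g(5,1)=10 g(5,3)=5 g(5,5)=1
Paths never hitting -4: Σ_s g(5,s) = 30
Paths hitting -4: 2^5 - 30 = 2
P = 2/32 = 1/16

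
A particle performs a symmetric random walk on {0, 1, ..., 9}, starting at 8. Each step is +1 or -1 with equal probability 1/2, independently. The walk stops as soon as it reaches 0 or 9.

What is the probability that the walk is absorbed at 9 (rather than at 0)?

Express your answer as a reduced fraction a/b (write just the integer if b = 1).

Answer: 8/9

Derivation:
Symmetric walk (p = 1/2): the harmonic-function argument gives P(hit 9 before 0 | start at 8) = a/N.
P = 8/9 = 8/9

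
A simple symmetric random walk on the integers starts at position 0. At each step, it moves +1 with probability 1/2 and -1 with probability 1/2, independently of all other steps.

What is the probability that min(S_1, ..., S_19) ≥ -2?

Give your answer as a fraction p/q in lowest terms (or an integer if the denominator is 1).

Answer: 130169/262144

Derivation:
Let f(t,s) = #length-t paths at position s with S_1..S_t all ≥ -2.
f(t,s) = f(t-1,s-1) + f(t-1,s+1) for s ≥ -2; f(t,s) = 0 for s < -2.
t=0: f(0,0)=1
t=1: f(1,-1)=1 f(1,1)=1
t=2: f(2,-2)=1 f(2,0)=2 f(2,2)=1
t=3: f(3,-1)=3 f(3,1)=3 f(3,3)=1
t=4: f(4,-2)=3 f(4,0)=6 f(4,2)=4 f(4,4)=1
t=5: f(5,-1)=9 f(5,1)=10 f(5,3)=5 f(5,5)=1
t=6: f(6,-2)=9 f(6,0)=19 f(6,2)=15 f(6,4)=6 f(6,6)=1
t=7: f(7,-1)=28 f(7,1)=34 f(7,3)=21 f(7,5)=7 f(7,7)=1
t=8: f(8,-2)=28 f(8,0)=62 f(8,2)=55 f(8,4)=28 f(8,6)=8 f(8,8)=1
t=9: f(9,-1)=90 f(9,1)=117 f(9,3)=83 f(9,5)=36 f(9,7)=9 f(9,9)=1
t=10: f(10,-2)=90 f(10,0)=207 f(10,2)=200 f(10,4)=119 f(10,6)=45 f(10,8)=10 f(10,10)=1
t=11: f(11,-1)=297 f(11,1)=407 f(11,3)=319 f(11,5)=164 f(11,7)=55 f(11,9)=11 f(11,11)=1
t=12: f(12,-2)=297 f(12,0)=704 f(12,2)=726 f(12,4)=483 f(12,6)=219 f(12,8)=66 f(12,10)=12 f(12,12)=1
t=13: f(13,-1)=1001 f(13,1)=1430 f(13,3)=1209 f(13,5)=702 f(13,7)=285 f(13,9)=78 f(13,11)=13 f(13,13)=1
t=14: f(14,-2)=1001 f(14,0)=2431 f(14,2)=2639 f(14,4)=1911 f(14,6)=987 f(14,8)=363 f(14,10)=91 f(14,12)=14 f(14,14)=1
t=15: f(15,-1)=3432 f(15,1)=5070 f(15,3)=4550 f(15,5)=2898 f(15,7)=1350 f(15,9)=454 f(15,11)=105 f(15,13)=15 f(15,15)=1
t=16: f(16,-2)=3432 f(16,0)=8502 f(16,2)=9620 f(16,4)=7448 f(16,6)=4248 f(16,8)=1804 f(16,10)=559 f(16,12)=120 f(16,14)=16 f(16,16)=1
t=17: f(17,-1)=11934 f(17,1)=18122 f(17,3)=17068 f(17,5)=11696 f(17,7)=6052 f(17,9)=2363 f(17,11)=679 f(17,13)=136 f(17,15)=17 f(17,17)=1
t=18: f(18,-2)=11934 f(18,0)=30056 f(18,2)=35190 f(18,4)=28764 f(18,6)=17748 f(18,8)=8415 f(18,10)=3042 f(18,12)=815 f(18,14)=153 f(18,16)=18 f(18,18)=1
t=19: f(19,-1)=41990 f(19,1)=65246 f(19,3)=63954 f(19,5)=46512 f(19,7)=26163 f(19,9)=11457 f(19,11)=3857 f(19,13)=968 f(19,15)=171 f(19,17)=19 f(19,19)=1
Σ_s f(19,s) = 260338
P = 260338/524288 = 130169/262144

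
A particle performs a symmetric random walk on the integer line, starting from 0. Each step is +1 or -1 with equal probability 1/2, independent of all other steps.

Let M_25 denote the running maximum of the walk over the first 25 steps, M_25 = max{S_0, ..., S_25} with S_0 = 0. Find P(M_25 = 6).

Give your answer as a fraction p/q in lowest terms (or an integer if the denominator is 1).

Answer: 2042975/33554432

Derivation:
Let M_25 = max(S_0,...,S_25). Use the reflection principle: for j ≥ 1, #{paths with M_25 ≥ j} = #{S_25 ≥ j} + #{S_25 ≥ j+1}.
By reflection, #{M_25 ≥ 6} = #{S_25 ≥ 6} + #{S_25 ≥ 7} = 3850756 + 3850756 = 7701512.
#{M_25 ≥ 7} = #{S_25 ≥ 7} + #{S_25 ≥ 8} = 3850756 + 1807781 = 5658537.
#{M_25 = 6} = 7701512 - 5658537 = 2042975.
P(M_25 = 6) = 2042975/33554432 = 2042975/33554432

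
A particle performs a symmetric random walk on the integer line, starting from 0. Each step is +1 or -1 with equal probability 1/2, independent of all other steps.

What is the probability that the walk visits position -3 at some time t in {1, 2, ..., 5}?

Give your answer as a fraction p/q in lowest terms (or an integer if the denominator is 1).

Count via complement. Let g(t,s) = #length-t paths at position s with S_1..S_t all ≠ -3.
g(t,s) = g(t-1,s-1) + g(t-1,s+1) for s ≠ -3; g(t,-3) = 0.
t=0: g(0,0)=1
t=1: g(1,-1)=1 g(1,1)=1
t=2: g(2,-2)=1 g(2,0)=2 g(2,2)=1
t=3: g(3,-1)=3 g(3,1)=3 g(3,3)=1
t=4: g(4,-2)=3 g(4,0)=6 g(4,2)=4 g(4,4)=1
t=5: g(5,-1)=9 g(5,1)=10 g(5,3)=5 g(5,5)=1
Paths never hitting -3: Σ_s g(5,s) = 25
Paths hitting -3: 2^5 - 25 = 7
P = 7/32 = 7/32

Answer: 7/32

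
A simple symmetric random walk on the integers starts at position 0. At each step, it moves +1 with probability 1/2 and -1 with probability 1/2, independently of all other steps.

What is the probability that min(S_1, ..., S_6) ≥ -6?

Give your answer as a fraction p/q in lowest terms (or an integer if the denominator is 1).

Let f(t,s) = #length-t paths at position s with S_1..S_t all ≥ -6.
f(t,s) = f(t-1,s-1) + f(t-1,s+1) for s ≥ -6; f(t,s) = 0 for s < -6.
t=0: f(0,0)=1
t=1: f(1,-1)=1 f(1,1)=1
t=2: f(2,-2)=1 f(2,0)=2 f(2,2)=1
t=3: f(3,-3)=1 f(3,-1)=3 f(3,1)=3 f(3,3)=1
t=4: f(4,-4)=1 f(4,-2)=4 f(4,0)=6 f(4,2)=4 f(4,4)=1
t=5: f(5,-5)=1 f(5,-3)=5 f(5,-1)=10 f(5,1)=10 f(5,3)=5 f(5,5)=1
t=6: f(6,-6)=1 f(6,-4)=6 f(6,-2)=15 f(6,0)=20 f(6,2)=15 f(6,4)=6 f(6,6)=1
Σ_s f(6,s) = 64
P = 64/64 = 1

Answer: 1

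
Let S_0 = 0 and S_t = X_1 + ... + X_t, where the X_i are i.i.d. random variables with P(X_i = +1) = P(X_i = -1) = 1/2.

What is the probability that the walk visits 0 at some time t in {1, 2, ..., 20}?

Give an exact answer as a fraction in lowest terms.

Answer: 215955/262144

Derivation:
Count via complement. Let g(t,s) = #length-t paths at position s with S_1..S_t all ≠ 0.
g(t,s) = g(t-1,s-1) + g(t-1,s+1) for s ≠ 0; g(t,0) = 0.
t=0: g(0,0)=1
t=1: g(1,-1)=1 g(1,1)=1
t=2: g(2,-2)=1 g(2,2)=1
t=3: g(3,-3)=1 g(3,-1)=1 g(3,1)=1 g(3,3)=1
t=4: g(4,-4)=1 g(4,-2)=2 g(4,2)=2 g(4,4)=1
t=5: g(5,-5)=1 g(5,-3)=3 g(5,-1)=2 g(5,1)=2 g(5,3)=3 g(5,5)=1
t=6: g(6,-6)=1 g(6,-4)=4 g(6,-2)=5 g(6,2)=5 g(6,4)=4 g(6,6)=1
t=7: g(7,-7)=1 g(7,-5)=5 g(7,-3)=9 g(7,-1)=5 g(7,1)=5 g(7,3)=9 g(7,5)=5 g(7,7)=1
t=8: g(8,-8)=1 g(8,-6)=6 g(8,-4)=14 g(8,-2)=14 g(8,2)=14 g(8,4)=14 g(8,6)=6 g(8,8)=1
t=9: g(9,-9)=1 g(9,-7)=7 g(9,-5)=20 g(9,-3)=28 g(9,-1)=14 g(9,1)=14 g(9,3)=28 g(9,5)=20 g(9,7)=7 g(9,9)=1
t=10: g(10,-10)=1 g(10,-8)=8 g(10,-6)=27 g(10,-4)=48 g(10,-2)=42 g(10,2)=42 g(10,4)=48 g(10,6)=27 g(10,8)=8 g(10,10)=1
t=11: g(11,-11)=1 g(11,-9)=9 g(11,-7)=35 g(11,-5)=75 g(11,-3)=90 g(11,-1)=42 g(11,1)=42 g(11,3)=90 g(11,5)=75 g(11,7)=35 g(11,9)=9 g(11,11)=1
t=12: g(12,-12)=1 g(12,-10)=10 g(12,-8)=44 g(12,-6)=110 g(12,-4)=165 g(12,-2)=132 g(12,2)=132 g(12,4)=165 g(12,6)=110 g(12,8)=44 g(12,10)=10 g(12,12)=1
t=13: g(13,-13)=1 g(13,-11)=11 g(13,-9)=54 g(13,-7)=154 g(13,-5)=275 g(13,-3)=297 g(13,-1)=132 g(13,1)=132 g(13,3)=297 g(13,5)=275 g(13,7)=154 g(13,9)=54 g(13,11)=11 g(13,13)=1
t=14: g(14,-14)=1 g(14,-12)=12 g(14,-10)=65 g(14,-8)=208 g(14,-6)=429 g(14,-4)=572 g(14,-2)=429 g(14,2)=429 g(14,4)=572 g(14,6)=429 g(14,8)=208 g(14,10)=65 g(14,12)=12 g(14,14)=1
t=15: g(15,-15)=1 g(15,-13)=13 g(15,-11)=77 g(15,-9)=273 g(15,-7)=637 g(15,-5)=1001 g(15,-3)=1001 g(15,-1)=429 g(15,1)=429 g(15,3)=1001 g(15,5)=1001 g(15,7)=637 g(15,9)=273 g(15,11)=77 g(15,13)=13 g(15,15)=1
t=16: g(16,-16)=1 g(16,-14)=14 g(16,-12)=90 g(16,-10)=350 g(16,-8)=910 g(16,-6)=1638 g(16,-4)=2002 g(16,-2)=1430 g(16,2)=1430 g(16,4)=2002 g(16,6)=1638 g(16,8)=910 g(16,10)=350 g(16,12)=90 g(16,14)=14 g(16,16)=1
t=17: g(17,-17)=1 g(17,-15)=15 g(17,-13)=104 g(17,-11)=440 g(17,-9)=1260 g(17,-7)=2548 g(17,-5)=3640 g(17,-3)=3432 g(17,-1)=1430 g(17,1)=1430 g(17,3)=3432 g(17,5)=3640 g(17,7)=2548 g(17,9)=1260 g(17,11)=440 g(17,13)=104 g(17,15)=15 g(17,17)=1
t=18: g(18,-18)=1 g(18,-16)=16 g(18,-14)=119 g(18,-12)=544 g(18,-10)=1700 g(18,-8)=3808 g(18,-6)=6188 g(18,-4)=7072 g(18,-2)=4862 g(18,2)=4862 g(18,4)=7072 g(18,6)=6188 g(18,8)=3808 g(18,10)=1700 g(18,12)=544 g(18,14)=119 g(18,16)=16 g(18,18)=1
t=19: g(19,-19)=1 g(19,-17)=17 g(19,-15)=135 g(19,-13)=663 g(19,-11)=2244 g(19,-9)=5508 g(19,-7)=9996 g(19,-5)=13260 g(19,-3)=11934 g(19,-1)=4862 g(19,1)=4862 g(19,3)=11934 g(19,5)=13260 g(19,7)=9996 g(19,9)=5508 g(19,11)=2244 g(19,13)=663 g(19,15)=135 g(19,17)=17 g(19,19)=1
t=20: g(20,-20)=1 g(20,-18)=18 g(20,-16)=152 g(20,-14)=798 g(20,-12)=2907 g(20,-10)=7752 g(20,-8)=15504 g(20,-6)=23256 g(20,-4)=25194 g(20,-2)=16796 g(20,2)=16796 g(20,4)=25194 g(20,6)=23256 g(20,8)=15504 g(20,10)=7752 g(20,12)=2907 g(20,14)=798 g(20,16)=152 g(20,18)=18 g(20,20)=1
Paths never hitting 0: Σ_s g(20,s) = 184756
Paths hitting 0: 2^20 - 184756 = 863820
P = 863820/1048576 = 215955/262144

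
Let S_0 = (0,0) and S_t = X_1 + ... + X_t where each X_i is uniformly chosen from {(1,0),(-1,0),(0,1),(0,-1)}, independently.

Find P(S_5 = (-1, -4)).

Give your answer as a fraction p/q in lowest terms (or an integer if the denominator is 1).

Answer: 5/1024

Derivation:
Let h be the number of horizontal steps (so 5-h are vertical). To end at (-1,-4) need (h-1)/2 right-steps and ((5-h)-4)/2 up-steps.
Sum over h with 1 ≤ h ≤ 1, h ≡ 1 (mod 2), 5-h ≡ 0 (mod 2):
h=1: C(5,1)·C(1,0)·C(4,0) = 5·1·1 = 5
Total favorable: 5
Total paths: 4^5 = 1024
P = 5/1024 = 5/1024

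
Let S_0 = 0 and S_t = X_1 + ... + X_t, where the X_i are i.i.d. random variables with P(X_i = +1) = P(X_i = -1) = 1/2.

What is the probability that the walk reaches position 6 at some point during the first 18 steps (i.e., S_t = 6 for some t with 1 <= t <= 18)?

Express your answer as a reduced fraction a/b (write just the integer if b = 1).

Count via complement. Let g(t,s) = #length-t paths at position s with S_1..S_t all ≠ 6.
g(t,s) = g(t-1,s-1) + g(t-1,s+1) for s ≠ 6; g(t,6) = 0.
t=0: g(0,0)=1
t=1: g(1,-1)=1 g(1,1)=1
t=2: g(2,-2)=1 g(2,0)=2 g(2,2)=1
t=3: g(3,-3)=1 g(3,-1)=3 g(3,1)=3 g(3,3)=1
t=4: g(4,-4)=1 g(4,-2)=4 g(4,0)=6 g(4,2)=4 g(4,4)=1
t=5: g(5,-5)=1 g(5,-3)=5 g(5,-1)=10 g(5,1)=10 g(5,3)=5 g(5,5)=1
t=6: g(6,-6)=1 g(6,-4)=6 g(6,-2)=15 g(6,0)=20 g(6,2)=15 g(6,4)=6
t=7: g(7,-7)=1 g(7,-5)=7 g(7,-3)=21 g(7,-1)=35 g(7,1)=35 g(7,3)=21 g(7,5)=6
t=8: g(8,-8)=1 g(8,-6)=8 g(8,-4)=28 g(8,-2)=56 g(8,0)=70 g(8,2)=56 g(8,4)=27
t=9: g(9,-9)=1 g(9,-7)=9 g(9,-5)=36 g(9,-3)=84 g(9,-1)=126 g(9,1)=126 g(9,3)=83 g(9,5)=27
t=10: g(10,-10)=1 g(10,-8)=10 g(10,-6)=45 g(10,-4)=120 g(10,-2)=210 g(10,0)=252 g(10,2)=209 g(10,4)=110
t=11: g(11,-11)=1 g(11,-9)=11 g(11,-7)=55 g(11,-5)=165 g(11,-3)=330 g(11,-1)=462 g(11,1)=461 g(11,3)=319 g(11,5)=110
t=12: g(12,-12)=1 g(12,-10)=12 g(12,-8)=66 g(12,-6)=220 g(12,-4)=495 g(12,-2)=792 g(12,0)=923 g(12,2)=780 g(12,4)=429
t=13: g(13,-13)=1 g(13,-11)=13 g(13,-9)=78 g(13,-7)=286 g(13,-5)=715 g(13,-3)=1287 g(13,-1)=1715 g(13,1)=1703 g(13,3)=1209 g(13,5)=429
t=14: g(14,-14)=1 g(14,-12)=14 g(14,-10)=91 g(14,-8)=364 g(14,-6)=1001 g(14,-4)=2002 g(14,-2)=3002 g(14,0)=3418 g(14,2)=2912 g(14,4)=1638
t=15: g(15,-15)=1 g(15,-13)=15 g(15,-11)=105 g(15,-9)=455 g(15,-7)=1365 g(15,-5)=3003 g(15,-3)=5004 g(15,-1)=6420 g(15,1)=6330 g(15,3)=4550 g(15,5)=1638
t=16: g(16,-16)=1 g(16,-14)=16 g(16,-12)=120 g(16,-10)=560 g(16,-8)=1820 g(16,-6)=4368 g(16,-4)=8007 g(16,-2)=11424 g(16,0)=12750 g(16,2)=10880 g(16,4)=6188
t=17: g(17,-17)=1 g(17,-15)=17 g(17,-13)=136 g(17,-11)=680 g(17,-9)=2380 g(17,-7)=6188 g(17,-5)=12375 g(17,-3)=19431 g(17,-1)=24174 g(17,1)=23630 g(17,3)=17068 g(17,5)=6188
t=18: g(18,-18)=1 g(18,-16)=18 g(18,-14)=153 g(18,-12)=816 g(18,-10)=3060 g(18,-8)=8568 g(18,-6)=18563 g(18,-4)=31806 g(18,-2)=43605 g(18,0)=47804 g(18,2)=40698 g(18,4)=23256
Paths never hitting 6: Σ_s g(18,s) = 218348
Paths hitting 6: 2^18 - 218348 = 43796
P = 43796/262144 = 10949/65536

Answer: 10949/65536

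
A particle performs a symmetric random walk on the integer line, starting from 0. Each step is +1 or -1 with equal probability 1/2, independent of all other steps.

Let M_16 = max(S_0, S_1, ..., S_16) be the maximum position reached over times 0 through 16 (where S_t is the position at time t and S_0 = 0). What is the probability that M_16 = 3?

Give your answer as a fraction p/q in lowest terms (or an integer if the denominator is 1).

Let M_16 = max(S_0,...,S_16). Use the reflection principle: for j ≥ 1, #{paths with M_16 ≥ j} = #{S_16 ≥ j} + #{S_16 ≥ j+1}.
By reflection, #{M_16 ≥ 3} = #{S_16 ≥ 3} + #{S_16 ≥ 4} = 14893 + 14893 = 29786.
#{M_16 ≥ 4} = #{S_16 ≥ 4} + #{S_16 ≥ 5} = 14893 + 6885 = 21778.
#{M_16 = 3} = 29786 - 21778 = 8008.
P(M_16 = 3) = 8008/65536 = 1001/8192

Answer: 1001/8192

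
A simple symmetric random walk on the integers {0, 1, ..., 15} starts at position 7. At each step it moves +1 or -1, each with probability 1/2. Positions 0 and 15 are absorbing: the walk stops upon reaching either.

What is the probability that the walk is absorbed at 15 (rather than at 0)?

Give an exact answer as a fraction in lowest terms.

Symmetric walk (p = 1/2): the harmonic-function argument gives P(hit 15 before 0 | start at 7) = a/N.
P = 7/15 = 7/15

Answer: 7/15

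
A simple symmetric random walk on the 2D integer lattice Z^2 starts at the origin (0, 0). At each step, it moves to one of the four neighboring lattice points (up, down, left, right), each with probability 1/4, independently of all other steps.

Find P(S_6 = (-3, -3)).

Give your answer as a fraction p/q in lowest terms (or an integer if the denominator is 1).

Answer: 5/1024

Derivation:
Let h be the number of horizontal steps (so 6-h are vertical). To end at (-3,-3) need (h-3)/2 right-steps and ((6-h)-3)/2 up-steps.
Sum over h with 3 ≤ h ≤ 3, h ≡ 1 (mod 2), 6-h ≡ 1 (mod 2):
h=3: C(6,3)·C(3,0)·C(3,0) = 20·1·1 = 20
Total favorable: 20
Total paths: 4^6 = 4096
P = 20/4096 = 5/1024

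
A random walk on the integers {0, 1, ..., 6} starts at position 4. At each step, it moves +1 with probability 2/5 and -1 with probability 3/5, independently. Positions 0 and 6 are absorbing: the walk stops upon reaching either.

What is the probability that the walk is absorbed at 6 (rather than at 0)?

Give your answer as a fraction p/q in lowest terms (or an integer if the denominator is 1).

Biased walk: p = 2/5, q = 3/5, r = q/p = 3/2
Gambler's ruin: P(hit 6 before 0 | start at 4) = (1 - r^a)/(1 - r^N)
r^4 = 81/16; r^6 = 729/64
P = (1 - 81/16) / (1 - 729/64) = -65/16 / -665/64 = 52/133

Answer: 52/133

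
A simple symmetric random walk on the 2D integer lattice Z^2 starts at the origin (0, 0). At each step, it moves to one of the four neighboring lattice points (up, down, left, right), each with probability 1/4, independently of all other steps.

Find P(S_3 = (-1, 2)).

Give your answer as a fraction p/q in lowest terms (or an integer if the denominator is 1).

Answer: 3/64

Derivation:
Let h be the number of horizontal steps (so 3-h are vertical). To end at (-1,2) need (h-1)/2 right-steps and ((3-h)+2)/2 up-steps.
Sum over h with 1 ≤ h ≤ 1, h ≡ 1 (mod 2), 3-h ≡ 0 (mod 2):
h=1: C(3,1)·C(1,0)·C(2,2) = 3·1·1 = 3
Total favorable: 3
Total paths: 4^3 = 64
P = 3/64 = 3/64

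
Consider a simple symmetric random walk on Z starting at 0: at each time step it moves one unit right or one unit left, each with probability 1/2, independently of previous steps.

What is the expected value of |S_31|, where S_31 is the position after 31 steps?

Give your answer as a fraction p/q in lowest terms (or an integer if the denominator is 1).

S_31 takes values m ≡ 1 (mod 2) with |m| ≤ 31; P(S_31=m) = C(31,(31+m)/2)/2^31.
Total paths: 2^31 = 2147483648
Distribution: P(S=-31)=1/2147483648, P(S=-29)=31/2147483648, P(S=-27)=465/2147483648, P(S=-25)=4495/2147483648, P(S=-23)=31465/2147483648, P(S=-21)=169911/2147483648, P(S=-19)=736281/2147483648, P(S=-17)=2629575/2147483648, P(S=-15)=7888725/2147483648, P(S=-13)=20160075/2147483648, P(S=-11)=44352165/2147483648, P(S=-9)=84672315/2147483648, P(S=-7)=141120525/2147483648, P(S=-5)=206253075/2147483648, P(S=-3)=265182525/2147483648, P(S=-1)=300540195/2147483648, P(S=1)=300540195/2147483648, P(S=3)=265182525/2147483648, P(S=5)=206253075/2147483648, P(S=7)=141120525/2147483648, P(S=9)=84672315/2147483648, P(S=11)=44352165/2147483648, P(S=13)=20160075/2147483648, P(S=15)=7888725/2147483648, P(S=17)=2629575/2147483648, P(S=19)=736281/2147483648, P(S=21)=169911/2147483648, P(S=23)=31465/2147483648, P(S=25)=4495/2147483648, P(S=27)=465/2147483648, P(S=29)=31/2147483648, P(S=31)=1/2147483648
E[|S_31|] = Σ_m |m|·P(S_31=m) = 9617286240/2147483648 = 300540195/67108864

Answer: 300540195/67108864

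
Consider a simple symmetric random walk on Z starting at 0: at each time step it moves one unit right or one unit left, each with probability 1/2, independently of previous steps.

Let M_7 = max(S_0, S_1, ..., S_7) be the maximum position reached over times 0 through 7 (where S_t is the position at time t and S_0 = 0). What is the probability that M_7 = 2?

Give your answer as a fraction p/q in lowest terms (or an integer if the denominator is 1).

Let M_7 = max(S_0,...,S_7). Use the reflection principle: for j ≥ 1, #{paths with M_7 ≥ j} = #{S_7 ≥ j} + #{S_7 ≥ j+1}.
By reflection, #{M_7 ≥ 2} = #{S_7 ≥ 2} + #{S_7 ≥ 3} = 29 + 29 = 58.
#{M_7 ≥ 3} = #{S_7 ≥ 3} + #{S_7 ≥ 4} = 29 + 8 = 37.
#{M_7 = 2} = 58 - 37 = 21.
P(M_7 = 2) = 21/128 = 21/128

Answer: 21/128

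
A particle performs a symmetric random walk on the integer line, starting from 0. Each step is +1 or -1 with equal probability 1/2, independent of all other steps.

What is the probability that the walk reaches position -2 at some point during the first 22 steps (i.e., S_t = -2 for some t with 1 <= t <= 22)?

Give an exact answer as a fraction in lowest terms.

Answer: 1421113/2097152

Derivation:
Count via complement. Let g(t,s) = #length-t paths at position s with S_1..S_t all ≠ -2.
g(t,s) = g(t-1,s-1) + g(t-1,s+1) for s ≠ -2; g(t,-2) = 0.
t=0: g(0,0)=1
t=1: g(1,-1)=1 g(1,1)=1
t=2: g(2,0)=2 g(2,2)=1
t=3: g(3,-1)=2 g(3,1)=3 g(3,3)=1
t=4: g(4,0)=5 g(4,2)=4 g(4,4)=1
t=5: g(5,-1)=5 g(5,1)=9 g(5,3)=5 g(5,5)=1
t=6: g(6,0)=14 g(6,2)=14 g(6,4)=6 g(6,6)=1
t=7: g(7,-1)=14 g(7,1)=28 g(7,3)=20 g(7,5)=7 g(7,7)=1
t=8: g(8,0)=42 g(8,2)=48 g(8,4)=27 g(8,6)=8 g(8,8)=1
t=9: g(9,-1)=42 g(9,1)=90 g(9,3)=75 g(9,5)=35 g(9,7)=9 g(9,9)=1
t=10: g(10,0)=132 g(10,2)=165 g(10,4)=110 g(10,6)=44 g(10,8)=10 g(10,10)=1
t=11: g(11,-1)=132 g(11,1)=297 g(11,3)=275 g(11,5)=154 g(11,7)=54 g(11,9)=11 g(11,11)=1
t=12: g(12,0)=429 g(12,2)=572 g(12,4)=429 g(12,6)=208 g(12,8)=65 g(12,10)=12 g(12,12)=1
t=13: g(13,-1)=429 g(13,1)=1001 g(13,3)=1001 g(13,5)=637 g(13,7)=273 g(13,9)=77 g(13,11)=13 g(13,13)=1
t=14: g(14,0)=1430 g(14,2)=2002 g(14,4)=1638 g(14,6)=910 g(14,8)=350 g(14,10)=90 g(14,12)=14 g(14,14)=1
t=15: g(15,-1)=1430 g(15,1)=3432 g(15,3)=3640 g(15,5)=2548 g(15,7)=1260 g(15,9)=440 g(15,11)=104 g(15,13)=15 g(15,15)=1
t=16: g(16,0)=4862 g(16,2)=7072 g(16,4)=6188 g(16,6)=3808 g(16,8)=1700 g(16,10)=544 g(16,12)=119 g(16,14)=16 g(16,16)=1
t=17: g(17,-1)=4862 g(17,1)=11934 g(17,3)=13260 g(17,5)=9996 g(17,7)=5508 g(17,9)=2244 g(17,11)=663 g(17,13)=135 g(17,15)=17 g(17,17)=1
t=18: g(18,0)=16796 g(18,2)=25194 g(18,4)=23256 g(18,6)=15504 g(18,8)=7752 g(18,10)=2907 g(18,12)=798 g(18,14)=152 g(18,16)=18 g(18,18)=1
t=19: g(19,-1)=16796 g(19,1)=41990 g(19,3)=48450 g(19,5)=38760 g(19,7)=23256 g(19,9)=10659 g(19,11)=3705 g(19,13)=950 g(19,15)=170 g(19,17)=19 g(19,19)=1
t=20: g(20,0)=58786 g(20,2)=90440 g(20,4)=87210 g(20,6)=62016 g(20,8)=33915 g(20,10)=14364 g(20,12)=4655 g(20,14)=1120 g(20,16)=189 g(20,18)=20 g(20,20)=1
t=21: g(21,-1)=58786 g(21,1)=149226 g(21,3)=177650 g(21,5)=149226 g(21,7)=95931 g(21,9)=48279 g(21,11)=19019 g(21,13)=5775 g(21,15)=1309 g(21,17)=209 g(21,19)=21 g(21,21)=1
t=22: g(22,0)=208012 g(22,2)=326876 g(22,4)=326876 g(22,6)=245157 g(22,8)=144210 g(22,10)=67298 g(22,12)=24794 g(22,14)=7084 g(22,16)=1518 g(22,18)=230 g(22,20)=22 g(22,22)=1
Paths never hitting -2: Σ_s g(22,s) = 1352078
Paths hitting -2: 2^22 - 1352078 = 2842226
P = 2842226/4194304 = 1421113/2097152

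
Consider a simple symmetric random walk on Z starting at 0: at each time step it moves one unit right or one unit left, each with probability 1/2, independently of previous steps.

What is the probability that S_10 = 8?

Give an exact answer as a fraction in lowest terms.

To reach position 8 after 10 steps: need 9 steps of +1 and 1 of -1.
Favorable paths: C(10,9) = 10
Total paths: 2^10 = 1024
P = 10/1024 = 5/512

Answer: 5/512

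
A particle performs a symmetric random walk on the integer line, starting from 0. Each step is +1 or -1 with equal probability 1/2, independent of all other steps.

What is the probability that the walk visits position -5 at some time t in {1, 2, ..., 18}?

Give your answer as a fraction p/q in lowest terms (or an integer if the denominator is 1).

Count via complement. Let g(t,s) = #length-t paths at position s with S_1..S_t all ≠ -5.
g(t,s) = g(t-1,s-1) + g(t-1,s+1) for s ≠ -5; g(t,-5) = 0.
t=0: g(0,0)=1
t=1: g(1,-1)=1 g(1,1)=1
t=2: g(2,-2)=1 g(2,0)=2 g(2,2)=1
t=3: g(3,-3)=1 g(3,-1)=3 g(3,1)=3 g(3,3)=1
t=4: g(4,-4)=1 g(4,-2)=4 g(4,0)=6 g(4,2)=4 g(4,4)=1
t=5: g(5,-3)=5 g(5,-1)=10 g(5,1)=10 g(5,3)=5 g(5,5)=1
t=6: g(6,-4)=5 g(6,-2)=15 g(6,0)=20 g(6,2)=15 g(6,4)=6 g(6,6)=1
t=7: g(7,-3)=20 g(7,-1)=35 g(7,1)=35 g(7,3)=21 g(7,5)=7 g(7,7)=1
t=8: g(8,-4)=20 g(8,-2)=55 g(8,0)=70 g(8,2)=56 g(8,4)=28 g(8,6)=8 g(8,8)=1
t=9: g(9,-3)=75 g(9,-1)=125 g(9,1)=126 g(9,3)=84 g(9,5)=36 g(9,7)=9 g(9,9)=1
t=10: g(10,-4)=75 g(10,-2)=200 g(10,0)=251 g(10,2)=210 g(10,4)=120 g(10,6)=45 g(10,8)=10 g(10,10)=1
t=11: g(11,-3)=275 g(11,-1)=451 g(11,1)=461 g(11,3)=330 g(11,5)=165 g(11,7)=55 g(11,9)=11 g(11,11)=1
t=12: g(12,-4)=275 g(12,-2)=726 g(12,0)=912 g(12,2)=791 g(12,4)=495 g(12,6)=220 g(12,8)=66 g(12,10)=12 g(12,12)=1
t=13: g(13,-3)=1001 g(13,-1)=1638 g(13,1)=1703 g(13,3)=1286 g(13,5)=715 g(13,7)=286 g(13,9)=78 g(13,11)=13 g(13,13)=1
t=14: g(14,-4)=1001 g(14,-2)=2639 g(14,0)=3341 g(14,2)=2989 g(14,4)=2001 g(14,6)=1001 g(14,8)=364 g(14,10)=91 g(14,12)=14 g(14,14)=1
t=15: g(15,-3)=3640 g(15,-1)=5980 g(15,1)=6330 g(15,3)=4990 g(15,5)=3002 g(15,7)=1365 g(15,9)=455 g(15,11)=105 g(15,13)=15 g(15,15)=1
t=16: g(16,-4)=3640 g(16,-2)=9620 g(16,0)=12310 g(16,2)=11320 g(16,4)=7992 g(16,6)=4367 g(16,8)=1820 g(16,10)=560 g(16,12)=120 g(16,14)=16 g(16,16)=1
t=17: g(17,-3)=13260 g(17,-1)=21930 g(17,1)=23630 g(17,3)=19312 g(17,5)=12359 g(17,7)=6187 g(17,9)=2380 g(17,11)=680 g(17,13)=136 g(17,15)=17 g(17,17)=1
t=18: g(18,-4)=13260 g(18,-2)=35190 g(18,0)=45560 g(18,2)=42942 g(18,4)=31671 g(18,6)=18546 g(18,8)=8567 g(18,10)=3060 g(18,12)=816 g(18,14)=153 g(18,16)=18 g(18,18)=1
Paths never hitting -5: Σ_s g(18,s) = 199784
Paths hitting -5: 2^18 - 199784 = 62360
P = 62360/262144 = 7795/32768

Answer: 7795/32768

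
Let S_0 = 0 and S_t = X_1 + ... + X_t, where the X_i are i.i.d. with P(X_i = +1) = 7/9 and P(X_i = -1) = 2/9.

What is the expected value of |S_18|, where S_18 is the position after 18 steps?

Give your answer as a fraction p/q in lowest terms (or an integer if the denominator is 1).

S_18 takes values m ≡ 0 (mod 2) with |m| ≤ 18; P(S_18=m) = C(18,(18+m)/2) · (7/9)^((18+m)/2) · (2/9)^((18-m)/2).
Distribution: P(S=-18)=262144/150094635296999121, P(S=-16)=1835008/16677181699666569, P(S=-14)=54591488/16677181699666569, P(S=-12)=3057123328/50031545098999707, P(S=-10)=13374914560/16677181699666569, P(S=-8)=131074162688/16677181699666569, P(S=-6)=2981937201152/50031545098999707, P(S=-4)=5963874402304/16677181699666569, P(S=-2)=28701145561088/16677181699666569, P(S=0)=1004540094638080/150094635296999121, P(S=2)=351589033123328/16677181699666569, P(S=4)=894953902495744/16677181699666569, P(S=6)=5481592652786432/50031545098999707, P(S=8)=2951626813038848/16677181699666569, P(S=10)=3689533516298560/16677181699666569, P(S=12)=10330693845635968/50031545098999707, P(S=14)=2259839278732868/16677181699666569, P(S=16)=930522055948828/16677181699666569, P(S=18)=1628413597910449/150094635296999121
E[|S_18|] = Σ_m |m|·P(S_18=m) = 166948651053144410/16677181699666569

Answer: 166948651053144410/16677181699666569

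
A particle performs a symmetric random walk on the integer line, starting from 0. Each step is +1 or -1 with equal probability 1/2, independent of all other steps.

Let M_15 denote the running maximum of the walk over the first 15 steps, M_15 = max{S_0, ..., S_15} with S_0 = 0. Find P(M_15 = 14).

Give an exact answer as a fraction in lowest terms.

Let M_15 = max(S_0,...,S_15). Use the reflection principle: for j ≥ 1, #{paths with M_15 ≥ j} = #{S_15 ≥ j} + #{S_15 ≥ j+1}.
By reflection, #{M_15 ≥ 14} = #{S_15 ≥ 14} + #{S_15 ≥ 15} = 1 + 1 = 2.
#{M_15 ≥ 15} = #{S_15 ≥ 15} + #{S_15 ≥ 16} = 1 + 0 = 1.
#{M_15 = 14} = 2 - 1 = 1.
P(M_15 = 14) = 1/32768 = 1/32768

Answer: 1/32768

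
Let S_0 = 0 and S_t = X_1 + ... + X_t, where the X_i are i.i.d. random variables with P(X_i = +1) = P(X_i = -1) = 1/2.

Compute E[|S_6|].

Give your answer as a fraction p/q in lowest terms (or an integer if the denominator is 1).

Answer: 15/8

Derivation:
S_6 takes values m ≡ 0 (mod 2) with |m| ≤ 6; P(S_6=m) = C(6,(6+m)/2)/2^6.
Total paths: 2^6 = 64
Distribution: P(S=-6)=1/64, P(S=-4)=6/64, P(S=-2)=15/64, P(S=0)=20/64, P(S=2)=15/64, P(S=4)=6/64, P(S=6)=1/64
E[|S_6|] = Σ_m |m|·P(S_6=m) = 120/64 = 15/8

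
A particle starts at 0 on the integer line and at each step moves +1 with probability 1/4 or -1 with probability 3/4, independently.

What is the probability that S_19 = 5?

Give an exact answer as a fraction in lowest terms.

To reach position 5 after 19 steps: need 12 steps of +1 and 7 steps of -1.
Number of such sequences: C(19,12) = 50388
Each has probability (1/4)^12 · (3/4)^7 = 2187/274877906944
P = 50388 · 2187/274877906944 = 27549639/68719476736

Answer: 27549639/68719476736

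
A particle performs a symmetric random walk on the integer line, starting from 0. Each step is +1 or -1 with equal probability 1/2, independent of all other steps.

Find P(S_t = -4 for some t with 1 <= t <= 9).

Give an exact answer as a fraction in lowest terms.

Count via complement. Let g(t,s) = #length-t paths at position s with S_1..S_t all ≠ -4.
g(t,s) = g(t-1,s-1) + g(t-1,s+1) for s ≠ -4; g(t,-4) = 0.
t=0: g(0,0)=1
t=1: g(1,-1)=1 g(1,1)=1
t=2: g(2,-2)=1 g(2,0)=2 g(2,2)=1
t=3: g(3,-3)=1 g(3,-1)=3 g(3,1)=3 g(3,3)=1
t=4: g(4,-2)=4 g(4,0)=6 g(4,2)=4 g(4,4)=1
t=5: g(5,-3)=4 g(5,-1)=10 g(5,1)=10 g(5,3)=5 g(5,5)=1
t=6: g(6,-2)=14 g(6,0)=20 g(6,2)=15 g(6,4)=6 g(6,6)=1
t=7: g(7,-3)=14 g(7,-1)=34 g(7,1)=35 g(7,3)=21 g(7,5)=7 g(7,7)=1
t=8: g(8,-2)=48 g(8,0)=69 g(8,2)=56 g(8,4)=28 g(8,6)=8 g(8,8)=1
t=9: g(9,-3)=48 g(9,-1)=117 g(9,1)=125 g(9,3)=84 g(9,5)=36 g(9,7)=9 g(9,9)=1
Paths never hitting -4: Σ_s g(9,s) = 420
Paths hitting -4: 2^9 - 420 = 92
P = 92/512 = 23/128

Answer: 23/128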